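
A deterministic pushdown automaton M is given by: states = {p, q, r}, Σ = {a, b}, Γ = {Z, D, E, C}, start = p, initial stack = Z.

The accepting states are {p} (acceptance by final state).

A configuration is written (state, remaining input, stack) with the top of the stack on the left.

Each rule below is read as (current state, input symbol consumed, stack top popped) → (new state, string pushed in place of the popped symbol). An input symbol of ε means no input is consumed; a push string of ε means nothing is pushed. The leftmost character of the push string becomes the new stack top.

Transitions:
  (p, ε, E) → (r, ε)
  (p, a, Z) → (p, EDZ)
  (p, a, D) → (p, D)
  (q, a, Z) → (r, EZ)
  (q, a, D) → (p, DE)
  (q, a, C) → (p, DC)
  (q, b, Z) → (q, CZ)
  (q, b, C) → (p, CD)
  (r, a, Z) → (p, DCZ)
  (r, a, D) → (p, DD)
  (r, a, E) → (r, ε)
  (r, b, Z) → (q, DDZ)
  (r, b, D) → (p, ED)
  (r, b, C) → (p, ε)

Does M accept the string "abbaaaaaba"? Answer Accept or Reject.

(p, abbaaaaaba, Z)
  read a, top Z: go to p, push EDZ → (p, bbaaaaaba, EDZ)
  ε-move, top E: go to r, push ε → (r, bbaaaaaba, DZ)
  read b, top D: go to p, push ED → (p, baaaaaba, EDZ)
  ε-move, top E: go to r, push ε → (r, baaaaaba, DZ)
  read b, top D: go to p, push ED → (p, aaaaaba, EDZ)
  ε-move, top E: go to r, push ε → (r, aaaaaba, DZ)
  read a, top D: go to p, push DD → (p, aaaaba, DDZ)
  read a, top D: go to p, push D → (p, aaaba, DDZ)
  read a, top D: go to p, push D → (p, aaba, DDZ)
  read a, top D: go to p, push D → (p, aba, DDZ)
  read a, top D: go to p, push D → (p, ba, DDZ)
No transition applies at (p, ba, DDZ); input not fully consumed.

Reject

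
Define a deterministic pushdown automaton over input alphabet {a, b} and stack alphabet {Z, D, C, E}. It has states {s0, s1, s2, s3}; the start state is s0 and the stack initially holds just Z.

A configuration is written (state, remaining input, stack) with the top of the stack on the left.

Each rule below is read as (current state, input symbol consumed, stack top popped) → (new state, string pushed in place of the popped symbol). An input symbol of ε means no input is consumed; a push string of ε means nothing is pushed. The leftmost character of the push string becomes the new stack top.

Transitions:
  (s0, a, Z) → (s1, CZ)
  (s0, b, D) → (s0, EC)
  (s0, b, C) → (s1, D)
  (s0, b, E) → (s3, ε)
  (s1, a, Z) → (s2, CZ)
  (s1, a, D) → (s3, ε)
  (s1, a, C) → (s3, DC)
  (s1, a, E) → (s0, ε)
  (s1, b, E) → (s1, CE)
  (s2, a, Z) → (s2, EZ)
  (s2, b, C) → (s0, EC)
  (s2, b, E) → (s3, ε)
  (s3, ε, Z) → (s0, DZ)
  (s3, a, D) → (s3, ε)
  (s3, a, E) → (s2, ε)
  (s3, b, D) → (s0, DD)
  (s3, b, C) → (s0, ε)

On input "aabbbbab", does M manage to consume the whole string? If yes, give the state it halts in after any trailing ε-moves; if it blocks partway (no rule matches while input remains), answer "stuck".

(s0, aabbbbab, Z) ⊢ (s1, abbbbab, CZ) ⊢ (s3, bbbbab, DCZ) ⊢ (s0, bbbab, DDCZ) ⊢ (s0, bbab, ECDCZ) ⊢ (s3, bab, CDCZ) ⊢ (s0, ab, DCZ)
No transition for (s0, a, top D); M blocks with input ab remaining.

stuck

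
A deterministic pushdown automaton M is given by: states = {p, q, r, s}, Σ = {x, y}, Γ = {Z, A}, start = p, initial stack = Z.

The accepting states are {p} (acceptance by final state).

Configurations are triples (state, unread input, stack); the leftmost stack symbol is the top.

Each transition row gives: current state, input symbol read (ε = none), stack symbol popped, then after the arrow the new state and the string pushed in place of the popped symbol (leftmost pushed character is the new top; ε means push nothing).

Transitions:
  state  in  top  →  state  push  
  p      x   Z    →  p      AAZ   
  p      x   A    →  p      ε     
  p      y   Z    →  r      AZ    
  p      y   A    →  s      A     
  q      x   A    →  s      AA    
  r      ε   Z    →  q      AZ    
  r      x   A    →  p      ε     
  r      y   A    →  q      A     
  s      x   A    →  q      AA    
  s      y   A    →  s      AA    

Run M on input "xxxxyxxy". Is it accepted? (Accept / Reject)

Reject

(p, xxxxyxxy, Z)
  read x, top Z: go to p, push AAZ → (p, xxxyxxy, AAZ)
  read x, top A: go to p, push ε → (p, xxyxxy, AZ)
  read x, top A: go to p, push ε → (p, xyxxy, Z)
  read x, top Z: go to p, push AAZ → (p, yxxy, AAZ)
  read y, top A: go to s, push A → (s, xxy, AAZ)
  read x, top A: go to q, push AA → (q, xy, AAAZ)
  read x, top A: go to s, push AA → (s, y, AAAAZ)
  read y, top A: go to s, push AA → (s, ε, AAAAAZ)
All input consumed; state s ∉ F and no further ε-move applies.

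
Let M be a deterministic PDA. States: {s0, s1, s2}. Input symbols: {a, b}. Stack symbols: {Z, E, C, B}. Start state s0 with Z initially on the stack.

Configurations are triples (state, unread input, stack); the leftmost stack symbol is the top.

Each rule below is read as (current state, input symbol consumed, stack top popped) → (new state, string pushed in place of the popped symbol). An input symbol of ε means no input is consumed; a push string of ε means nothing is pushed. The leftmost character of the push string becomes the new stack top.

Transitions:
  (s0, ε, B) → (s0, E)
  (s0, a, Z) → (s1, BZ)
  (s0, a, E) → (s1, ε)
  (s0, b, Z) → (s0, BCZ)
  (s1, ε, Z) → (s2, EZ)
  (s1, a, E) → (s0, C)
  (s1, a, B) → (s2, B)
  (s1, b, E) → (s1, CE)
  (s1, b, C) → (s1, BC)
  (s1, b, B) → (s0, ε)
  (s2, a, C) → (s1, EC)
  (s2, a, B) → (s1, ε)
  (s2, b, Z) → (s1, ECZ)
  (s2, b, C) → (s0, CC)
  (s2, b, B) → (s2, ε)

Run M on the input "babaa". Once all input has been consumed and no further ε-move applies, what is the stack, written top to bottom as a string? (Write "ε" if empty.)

CZ

(s0, babaa, Z) ⊢ (s0, abaa, BCZ) ⊢ (s0, abaa, ECZ) ⊢ (s1, baa, CZ) ⊢ (s1, aa, BCZ) ⊢ (s2, a, BCZ) ⊢ (s1, ε, CZ)
All input consumed in state s1 with stack CZ.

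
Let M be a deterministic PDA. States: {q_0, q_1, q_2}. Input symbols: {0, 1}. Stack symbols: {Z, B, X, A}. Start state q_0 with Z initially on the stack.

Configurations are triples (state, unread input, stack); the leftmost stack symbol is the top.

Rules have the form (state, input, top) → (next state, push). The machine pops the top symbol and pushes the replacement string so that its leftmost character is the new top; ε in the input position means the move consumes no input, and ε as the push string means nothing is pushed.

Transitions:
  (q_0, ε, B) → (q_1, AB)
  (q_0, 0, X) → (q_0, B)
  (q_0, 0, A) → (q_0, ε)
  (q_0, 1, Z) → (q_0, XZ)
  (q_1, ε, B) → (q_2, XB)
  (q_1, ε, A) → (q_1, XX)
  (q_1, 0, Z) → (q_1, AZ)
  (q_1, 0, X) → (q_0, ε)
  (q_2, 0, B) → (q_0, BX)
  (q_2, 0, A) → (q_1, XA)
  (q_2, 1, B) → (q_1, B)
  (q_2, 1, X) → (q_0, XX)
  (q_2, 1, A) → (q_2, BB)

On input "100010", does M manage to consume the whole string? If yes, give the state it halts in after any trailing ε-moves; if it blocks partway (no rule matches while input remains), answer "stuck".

stuck

(q_0, 100010, Z)
  read 1, top Z: go to q_0, push XZ → (q_0, 00010, XZ)
  read 0, top X: go to q_0, push B → (q_0, 0010, BZ)
  ε-move, top B: go to q_1, push AB → (q_1, 0010, ABZ)
  ε-move, top A: go to q_1, push XX → (q_1, 0010, XXBZ)
  read 0, top X: go to q_0, push ε → (q_0, 010, XBZ)
  read 0, top X: go to q_0, push B → (q_0, 10, BBZ)
  ε-move, top B: go to q_1, push AB → (q_1, 10, ABBZ)
  ε-move, top A: go to q_1, push XX → (q_1, 10, XXBBZ)
No transition for (q_1, 1, top X); M blocks with input 10 remaining.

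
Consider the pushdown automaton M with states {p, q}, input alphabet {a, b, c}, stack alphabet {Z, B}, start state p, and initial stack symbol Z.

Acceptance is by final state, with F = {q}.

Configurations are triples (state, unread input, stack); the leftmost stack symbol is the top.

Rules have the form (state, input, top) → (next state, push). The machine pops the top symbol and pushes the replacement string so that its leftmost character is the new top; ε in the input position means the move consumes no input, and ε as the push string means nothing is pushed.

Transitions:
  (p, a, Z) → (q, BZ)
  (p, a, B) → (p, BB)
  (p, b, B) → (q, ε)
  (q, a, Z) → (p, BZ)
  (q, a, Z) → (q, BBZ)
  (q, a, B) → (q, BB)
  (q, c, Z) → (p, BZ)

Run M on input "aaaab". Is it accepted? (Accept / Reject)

Reject

No computation consumes all input and reaches a final state.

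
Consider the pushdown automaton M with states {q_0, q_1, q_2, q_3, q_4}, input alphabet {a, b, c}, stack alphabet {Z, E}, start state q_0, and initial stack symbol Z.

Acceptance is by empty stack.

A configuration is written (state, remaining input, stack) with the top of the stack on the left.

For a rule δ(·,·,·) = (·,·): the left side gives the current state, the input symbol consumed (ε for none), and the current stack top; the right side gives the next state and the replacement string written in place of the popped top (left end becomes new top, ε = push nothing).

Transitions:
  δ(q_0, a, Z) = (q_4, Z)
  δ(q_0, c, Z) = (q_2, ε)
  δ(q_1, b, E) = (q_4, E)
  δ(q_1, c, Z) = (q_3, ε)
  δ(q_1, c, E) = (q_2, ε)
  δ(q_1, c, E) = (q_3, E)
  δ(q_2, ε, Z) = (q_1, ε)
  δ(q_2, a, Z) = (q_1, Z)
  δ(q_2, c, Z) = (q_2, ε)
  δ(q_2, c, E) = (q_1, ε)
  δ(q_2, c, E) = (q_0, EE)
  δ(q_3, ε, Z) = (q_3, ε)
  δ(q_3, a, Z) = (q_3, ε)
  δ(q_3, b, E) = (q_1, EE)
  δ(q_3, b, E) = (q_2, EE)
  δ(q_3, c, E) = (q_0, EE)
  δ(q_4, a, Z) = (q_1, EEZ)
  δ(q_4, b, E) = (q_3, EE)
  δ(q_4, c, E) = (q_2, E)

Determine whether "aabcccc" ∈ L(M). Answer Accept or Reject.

One accepting computation: (q_0, aabcccc, Z) ⊢ (q_4, abcccc, Z) ⊢ (q_1, bcccc, EEZ) ⊢ (q_4, cccc, EEZ) ⊢ (q_2, ccc, EEZ) ⊢ (q_1, cc, EZ) ⊢ (q_2, c, Z) ⊢ (q_2, ε, ε)
All input consumed and the stack is empty.

Accept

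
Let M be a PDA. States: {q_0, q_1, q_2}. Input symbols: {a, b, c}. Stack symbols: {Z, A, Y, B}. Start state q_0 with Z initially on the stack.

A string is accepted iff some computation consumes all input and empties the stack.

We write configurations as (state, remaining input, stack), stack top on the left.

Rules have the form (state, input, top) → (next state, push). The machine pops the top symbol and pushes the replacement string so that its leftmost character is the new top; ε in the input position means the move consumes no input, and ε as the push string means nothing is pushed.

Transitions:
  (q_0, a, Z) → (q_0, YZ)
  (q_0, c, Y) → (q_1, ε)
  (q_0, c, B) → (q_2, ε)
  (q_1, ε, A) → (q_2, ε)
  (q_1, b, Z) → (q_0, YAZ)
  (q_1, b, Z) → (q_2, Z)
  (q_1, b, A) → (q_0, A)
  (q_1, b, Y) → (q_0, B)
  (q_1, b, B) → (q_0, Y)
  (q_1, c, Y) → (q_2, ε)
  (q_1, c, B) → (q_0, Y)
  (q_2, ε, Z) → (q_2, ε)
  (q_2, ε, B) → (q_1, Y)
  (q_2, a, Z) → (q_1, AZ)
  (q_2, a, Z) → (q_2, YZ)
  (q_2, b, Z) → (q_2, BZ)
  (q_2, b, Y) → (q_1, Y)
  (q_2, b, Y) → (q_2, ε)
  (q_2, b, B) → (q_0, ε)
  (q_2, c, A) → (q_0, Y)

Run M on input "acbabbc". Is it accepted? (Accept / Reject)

One accepting computation: (q_0, acbabbc, Z) ⊢ (q_0, cbabbc, YZ) ⊢ (q_1, babbc, Z) ⊢ (q_2, abbc, Z) ⊢ (q_2, bbc, YZ) ⊢ (q_1, bc, YZ) ⊢ (q_0, c, BZ) ⊢ (q_2, ε, Z) ⊢ (q_2, ε, ε)
All input consumed and the stack is empty.

Accept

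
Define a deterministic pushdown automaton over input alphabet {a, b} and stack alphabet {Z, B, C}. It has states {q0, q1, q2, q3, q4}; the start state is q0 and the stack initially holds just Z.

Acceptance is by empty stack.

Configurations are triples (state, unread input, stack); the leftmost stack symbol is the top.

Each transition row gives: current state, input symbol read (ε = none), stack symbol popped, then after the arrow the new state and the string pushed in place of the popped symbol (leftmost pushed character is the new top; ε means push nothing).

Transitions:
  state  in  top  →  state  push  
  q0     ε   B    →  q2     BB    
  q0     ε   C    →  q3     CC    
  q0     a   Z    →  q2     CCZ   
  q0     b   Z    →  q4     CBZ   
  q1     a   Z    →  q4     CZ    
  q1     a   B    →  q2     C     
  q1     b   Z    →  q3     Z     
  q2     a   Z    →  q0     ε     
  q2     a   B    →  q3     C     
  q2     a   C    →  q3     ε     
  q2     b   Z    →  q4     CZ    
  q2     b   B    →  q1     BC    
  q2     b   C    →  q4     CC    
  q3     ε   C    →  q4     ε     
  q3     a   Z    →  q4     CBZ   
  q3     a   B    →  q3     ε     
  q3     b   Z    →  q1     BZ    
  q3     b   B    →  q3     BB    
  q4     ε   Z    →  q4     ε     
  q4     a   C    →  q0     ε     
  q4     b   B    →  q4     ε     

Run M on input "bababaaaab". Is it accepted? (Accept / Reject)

Accept

(q0, bababaaaab, Z)
  read b, top Z: go to q4, push CBZ → (q4, ababaaaab, CBZ)
  read a, top C: go to q0, push ε → (q0, babaaaab, BZ)
  ε-move, top B: go to q2, push BB → (q2, babaaaab, BBZ)
  read b, top B: go to q1, push BC → (q1, abaaaab, BCBZ)
  read a, top B: go to q2, push C → (q2, baaaab, CCBZ)
  read b, top C: go to q4, push CC → (q4, aaaab, CCCBZ)
  read a, top C: go to q0, push ε → (q0, aaab, CCBZ)
  ε-move, top C: go to q3, push CC → (q3, aaab, CCCBZ)
  ε-move, top C: go to q4, push ε → (q4, aaab, CCBZ)
  read a, top C: go to q0, push ε → (q0, aab, CBZ)
  ε-move, top C: go to q3, push CC → (q3, aab, CCBZ)
  ε-move, top C: go to q4, push ε → (q4, aab, CBZ)
  read a, top C: go to q0, push ε → (q0, ab, BZ)
  ε-move, top B: go to q2, push BB → (q2, ab, BBZ)
  read a, top B: go to q3, push C → (q3, b, CBZ)
  ε-move, top C: go to q4, push ε → (q4, b, BZ)
  read b, top B: go to q4, push ε → (q4, ε, Z)
  ε-move, top Z: go to q4, push ε → (q4, ε, ε)
All input consumed and the stack is empty.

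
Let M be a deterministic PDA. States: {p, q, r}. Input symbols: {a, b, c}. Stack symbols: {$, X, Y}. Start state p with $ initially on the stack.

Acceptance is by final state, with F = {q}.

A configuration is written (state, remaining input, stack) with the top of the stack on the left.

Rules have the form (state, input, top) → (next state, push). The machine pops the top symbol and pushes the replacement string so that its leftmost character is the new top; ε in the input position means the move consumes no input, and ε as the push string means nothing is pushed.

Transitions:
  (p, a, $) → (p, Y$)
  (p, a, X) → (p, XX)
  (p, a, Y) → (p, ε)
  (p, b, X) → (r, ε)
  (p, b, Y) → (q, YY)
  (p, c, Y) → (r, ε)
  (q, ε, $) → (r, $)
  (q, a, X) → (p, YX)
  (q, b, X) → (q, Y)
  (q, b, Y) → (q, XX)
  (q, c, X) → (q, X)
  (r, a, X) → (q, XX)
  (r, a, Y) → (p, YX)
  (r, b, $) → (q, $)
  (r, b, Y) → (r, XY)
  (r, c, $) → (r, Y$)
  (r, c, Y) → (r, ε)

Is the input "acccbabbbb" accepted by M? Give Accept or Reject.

Reject

(p, acccbabbbb, $) ⊢ (p, cccbabbbb, Y$) ⊢ (r, ccbabbbb, $) ⊢ (r, cbabbbb, Y$) ⊢ (r, babbbb, $) ⊢ (q, abbbb, $) ⊢ (r, abbbb, $)
No transition applies at (r, abbbb, $); input not fully consumed.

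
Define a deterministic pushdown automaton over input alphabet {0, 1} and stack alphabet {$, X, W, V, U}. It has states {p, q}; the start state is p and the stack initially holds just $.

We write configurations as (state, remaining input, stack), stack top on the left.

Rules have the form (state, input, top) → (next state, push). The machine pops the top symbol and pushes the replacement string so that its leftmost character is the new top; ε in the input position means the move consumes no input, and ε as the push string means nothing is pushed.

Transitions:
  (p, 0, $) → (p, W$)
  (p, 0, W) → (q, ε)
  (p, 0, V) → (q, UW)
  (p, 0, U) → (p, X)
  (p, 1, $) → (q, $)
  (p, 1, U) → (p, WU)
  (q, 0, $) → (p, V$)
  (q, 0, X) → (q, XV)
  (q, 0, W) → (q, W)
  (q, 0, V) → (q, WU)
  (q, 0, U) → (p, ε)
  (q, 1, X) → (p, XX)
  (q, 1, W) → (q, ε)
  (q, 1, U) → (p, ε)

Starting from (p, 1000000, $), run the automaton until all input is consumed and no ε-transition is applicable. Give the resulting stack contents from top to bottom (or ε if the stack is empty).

(p, 1000000, $)
  read 1, top $: go to q, push $ → (q, 000000, $)
  read 0, top $: go to p, push V$ → (p, 00000, V$)
  read 0, top V: go to q, push UW → (q, 0000, UW$)
  read 0, top U: go to p, push ε → (p, 000, W$)
  read 0, top W: go to q, push ε → (q, 00, $)
  read 0, top $: go to p, push V$ → (p, 0, V$)
  read 0, top V: go to q, push UW → (q, ε, UW$)
All input consumed in state q with stack UW$.

UW$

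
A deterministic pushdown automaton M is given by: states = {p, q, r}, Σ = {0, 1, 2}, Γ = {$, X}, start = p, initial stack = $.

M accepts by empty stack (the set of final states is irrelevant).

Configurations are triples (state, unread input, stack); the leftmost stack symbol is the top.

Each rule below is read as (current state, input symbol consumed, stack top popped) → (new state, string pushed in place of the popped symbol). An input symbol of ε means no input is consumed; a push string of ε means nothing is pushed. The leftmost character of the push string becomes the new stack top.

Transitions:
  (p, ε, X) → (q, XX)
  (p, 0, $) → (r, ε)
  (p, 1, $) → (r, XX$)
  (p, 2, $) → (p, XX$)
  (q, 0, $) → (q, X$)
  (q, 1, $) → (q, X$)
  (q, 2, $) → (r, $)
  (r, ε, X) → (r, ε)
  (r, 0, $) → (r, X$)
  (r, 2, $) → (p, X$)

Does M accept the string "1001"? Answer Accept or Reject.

(p, 1001, $)
  read 1, top $: go to r, push XX$ → (r, 001, XX$)
  ε-move, top X: go to r, push ε → (r, 001, X$)
  ε-move, top X: go to r, push ε → (r, 001, $)
  read 0, top $: go to r, push X$ → (r, 01, X$)
  ε-move, top X: go to r, push ε → (r, 01, $)
  read 0, top $: go to r, push X$ → (r, 1, X$)
  ε-move, top X: go to r, push ε → (r, 1, $)
No transition applies at (r, 1, $); input not fully consumed.

Reject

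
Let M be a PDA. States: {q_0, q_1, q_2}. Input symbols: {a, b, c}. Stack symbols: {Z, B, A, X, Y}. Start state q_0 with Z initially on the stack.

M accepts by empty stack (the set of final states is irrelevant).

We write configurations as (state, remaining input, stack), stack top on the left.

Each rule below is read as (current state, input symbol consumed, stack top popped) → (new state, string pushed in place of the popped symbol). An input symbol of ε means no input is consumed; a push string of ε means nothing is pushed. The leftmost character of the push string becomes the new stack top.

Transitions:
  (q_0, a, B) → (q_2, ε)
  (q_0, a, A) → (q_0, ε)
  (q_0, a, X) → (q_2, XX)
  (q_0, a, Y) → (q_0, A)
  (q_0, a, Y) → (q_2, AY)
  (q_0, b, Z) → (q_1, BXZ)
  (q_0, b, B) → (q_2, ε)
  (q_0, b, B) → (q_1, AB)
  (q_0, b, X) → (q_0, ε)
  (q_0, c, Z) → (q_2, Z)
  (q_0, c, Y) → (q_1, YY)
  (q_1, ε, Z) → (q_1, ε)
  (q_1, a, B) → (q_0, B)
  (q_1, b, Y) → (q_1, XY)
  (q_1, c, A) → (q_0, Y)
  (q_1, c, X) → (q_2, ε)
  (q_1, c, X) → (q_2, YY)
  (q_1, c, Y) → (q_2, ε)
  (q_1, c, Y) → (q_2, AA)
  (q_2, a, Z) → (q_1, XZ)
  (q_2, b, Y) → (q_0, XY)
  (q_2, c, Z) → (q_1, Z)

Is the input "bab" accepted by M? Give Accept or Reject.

Reject

No computation consumes all input and empties the stack.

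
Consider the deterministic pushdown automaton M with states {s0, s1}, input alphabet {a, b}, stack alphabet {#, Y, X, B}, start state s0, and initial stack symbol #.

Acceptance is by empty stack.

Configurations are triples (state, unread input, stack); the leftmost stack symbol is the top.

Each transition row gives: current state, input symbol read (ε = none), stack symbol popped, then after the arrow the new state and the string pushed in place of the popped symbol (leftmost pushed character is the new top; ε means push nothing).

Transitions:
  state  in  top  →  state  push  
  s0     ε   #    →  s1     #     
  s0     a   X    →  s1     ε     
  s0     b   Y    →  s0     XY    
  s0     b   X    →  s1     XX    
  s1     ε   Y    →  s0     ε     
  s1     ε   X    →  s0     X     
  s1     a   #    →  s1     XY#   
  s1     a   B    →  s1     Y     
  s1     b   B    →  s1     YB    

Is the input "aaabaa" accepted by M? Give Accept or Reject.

(s0, aaabaa, #)
  ε-move, top #: go to s1, push # → (s1, aaabaa, #)
  read a, top #: go to s1, push XY# → (s1, aabaa, XY#)
  ε-move, top X: go to s0, push X → (s0, aabaa, XY#)
  read a, top X: go to s1, push ε → (s1, abaa, Y#)
  ε-move, top Y: go to s0, push ε → (s0, abaa, #)
  ε-move, top #: go to s1, push # → (s1, abaa, #)
  read a, top #: go to s1, push XY# → (s1, baa, XY#)
  ε-move, top X: go to s0, push X → (s0, baa, XY#)
  read b, top X: go to s1, push XX → (s1, aa, XXY#)
  ε-move, top X: go to s0, push X → (s0, aa, XXY#)
  read a, top X: go to s1, push ε → (s1, a, XY#)
  ε-move, top X: go to s0, push X → (s0, a, XY#)
  read a, top X: go to s1, push ε → (s1, ε, Y#)
  ε-move, top Y: go to s0, push ε → (s0, ε, #)
  ε-move, top #: go to s1, push # → (s1, ε, #)
All input consumed; stack is #, not empty, and no further ε-move applies.

Reject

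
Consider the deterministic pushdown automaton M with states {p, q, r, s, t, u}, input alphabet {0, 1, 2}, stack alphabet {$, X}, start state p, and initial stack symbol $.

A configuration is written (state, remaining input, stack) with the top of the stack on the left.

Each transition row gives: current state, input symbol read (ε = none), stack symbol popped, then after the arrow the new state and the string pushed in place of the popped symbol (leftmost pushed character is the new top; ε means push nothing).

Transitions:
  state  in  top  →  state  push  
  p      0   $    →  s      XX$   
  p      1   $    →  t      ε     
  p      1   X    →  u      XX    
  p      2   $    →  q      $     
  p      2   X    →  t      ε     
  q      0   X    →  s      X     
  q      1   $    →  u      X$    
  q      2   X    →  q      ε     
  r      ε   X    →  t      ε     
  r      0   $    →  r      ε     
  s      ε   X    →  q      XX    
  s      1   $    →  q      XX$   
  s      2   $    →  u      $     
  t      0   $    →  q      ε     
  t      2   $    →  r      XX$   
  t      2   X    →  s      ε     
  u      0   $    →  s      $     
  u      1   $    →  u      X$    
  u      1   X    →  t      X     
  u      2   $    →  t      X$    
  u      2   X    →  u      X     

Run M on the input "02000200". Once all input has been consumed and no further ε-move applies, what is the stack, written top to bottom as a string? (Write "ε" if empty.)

(p, 02000200, $) ⊢ (s, 2000200, XX$) ⊢ (q, 2000200, XXX$) ⊢ (q, 000200, XX$) ⊢ (s, 00200, XX$) ⊢ (q, 00200, XXX$) ⊢ (s, 0200, XXX$) ⊢ (q, 0200, XXXX$) ⊢ (s, 200, XXXX$) ⊢ (q, 200, XXXXX$) ⊢ (q, 00, XXXX$) ⊢ (s, 0, XXXX$) ⊢ (q, 0, XXXXX$) ⊢ (s, ε, XXXXX$) ⊢ (q, ε, XXXXXX$)
All input consumed in state q with stack XXXXXX$.

XXXXXX$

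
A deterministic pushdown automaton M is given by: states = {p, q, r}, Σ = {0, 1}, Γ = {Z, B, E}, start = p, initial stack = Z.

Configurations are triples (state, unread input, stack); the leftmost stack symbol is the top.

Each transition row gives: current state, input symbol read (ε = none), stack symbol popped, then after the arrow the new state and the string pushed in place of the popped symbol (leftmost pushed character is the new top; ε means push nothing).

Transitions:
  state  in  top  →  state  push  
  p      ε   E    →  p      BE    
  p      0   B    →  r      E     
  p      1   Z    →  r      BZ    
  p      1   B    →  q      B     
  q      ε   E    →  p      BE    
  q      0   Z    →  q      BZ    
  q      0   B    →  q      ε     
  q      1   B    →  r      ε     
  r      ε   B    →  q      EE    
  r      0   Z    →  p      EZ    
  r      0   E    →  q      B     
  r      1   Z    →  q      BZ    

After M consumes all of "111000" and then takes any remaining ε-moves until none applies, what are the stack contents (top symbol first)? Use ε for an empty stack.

(p, 111000, Z) ⊢ (r, 11000, BZ) ⊢ (q, 11000, EEZ) ⊢ (p, 11000, BEEZ) ⊢ (q, 1000, BEEZ) ⊢ (r, 000, EEZ) ⊢ (q, 00, BEZ) ⊢ (q, 0, EZ) ⊢ (p, 0, BEZ) ⊢ (r, ε, EEZ)
All input consumed in state r with stack EEZ.

EEZ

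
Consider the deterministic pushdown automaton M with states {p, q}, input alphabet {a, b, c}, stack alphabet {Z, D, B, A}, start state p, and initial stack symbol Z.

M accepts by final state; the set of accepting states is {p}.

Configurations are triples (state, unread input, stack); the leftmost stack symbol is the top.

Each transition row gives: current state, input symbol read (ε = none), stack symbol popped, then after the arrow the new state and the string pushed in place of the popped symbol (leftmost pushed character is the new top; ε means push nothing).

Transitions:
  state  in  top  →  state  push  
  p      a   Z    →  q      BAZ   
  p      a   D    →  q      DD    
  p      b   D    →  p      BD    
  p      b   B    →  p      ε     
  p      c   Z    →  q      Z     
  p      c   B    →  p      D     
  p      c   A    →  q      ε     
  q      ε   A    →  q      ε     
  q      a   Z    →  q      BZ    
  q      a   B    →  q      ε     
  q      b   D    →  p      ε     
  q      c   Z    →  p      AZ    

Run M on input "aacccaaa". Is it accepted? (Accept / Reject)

(p, aacccaaa, Z)
  read a, top Z: go to q, push BAZ → (q, acccaaa, BAZ)
  read a, top B: go to q, push ε → (q, cccaaa, AZ)
  ε-move, top A: go to q, push ε → (q, cccaaa, Z)
  read c, top Z: go to p, push AZ → (p, ccaaa, AZ)
  read c, top A: go to q, push ε → (q, caaa, Z)
  read c, top Z: go to p, push AZ → (p, aaa, AZ)
No transition applies at (p, aaa, AZ); input not fully consumed.

Reject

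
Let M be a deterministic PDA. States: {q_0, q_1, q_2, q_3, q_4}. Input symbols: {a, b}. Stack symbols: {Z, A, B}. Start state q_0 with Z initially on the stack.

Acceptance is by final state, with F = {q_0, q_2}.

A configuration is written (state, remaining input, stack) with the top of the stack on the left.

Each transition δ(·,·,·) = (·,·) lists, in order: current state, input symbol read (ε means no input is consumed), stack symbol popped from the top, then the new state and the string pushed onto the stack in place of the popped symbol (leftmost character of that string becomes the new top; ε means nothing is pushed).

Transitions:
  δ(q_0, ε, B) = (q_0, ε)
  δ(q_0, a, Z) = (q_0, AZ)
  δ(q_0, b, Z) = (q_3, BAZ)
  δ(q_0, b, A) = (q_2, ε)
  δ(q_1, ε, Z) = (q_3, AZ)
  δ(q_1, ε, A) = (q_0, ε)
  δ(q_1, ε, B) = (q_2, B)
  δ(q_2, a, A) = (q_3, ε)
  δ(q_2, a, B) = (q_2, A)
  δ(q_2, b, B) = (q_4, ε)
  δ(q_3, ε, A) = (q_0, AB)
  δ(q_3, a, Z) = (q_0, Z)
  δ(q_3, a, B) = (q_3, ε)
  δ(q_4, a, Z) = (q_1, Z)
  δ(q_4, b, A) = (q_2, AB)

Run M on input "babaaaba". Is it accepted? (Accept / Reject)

Accept

(q_0, babaaaba, Z) ⊢ (q_3, abaaaba, BAZ) ⊢ (q_3, baaaba, AZ) ⊢ (q_0, baaaba, ABZ) ⊢ (q_2, aaaba, BZ) ⊢ (q_2, aaba, AZ) ⊢ (q_3, aba, Z) ⊢ (q_0, ba, Z) ⊢ (q_3, a, BAZ) ⊢ (q_3, ε, AZ) ⊢ (q_0, ε, ABZ)
All input consumed; state q_0 ∈ F.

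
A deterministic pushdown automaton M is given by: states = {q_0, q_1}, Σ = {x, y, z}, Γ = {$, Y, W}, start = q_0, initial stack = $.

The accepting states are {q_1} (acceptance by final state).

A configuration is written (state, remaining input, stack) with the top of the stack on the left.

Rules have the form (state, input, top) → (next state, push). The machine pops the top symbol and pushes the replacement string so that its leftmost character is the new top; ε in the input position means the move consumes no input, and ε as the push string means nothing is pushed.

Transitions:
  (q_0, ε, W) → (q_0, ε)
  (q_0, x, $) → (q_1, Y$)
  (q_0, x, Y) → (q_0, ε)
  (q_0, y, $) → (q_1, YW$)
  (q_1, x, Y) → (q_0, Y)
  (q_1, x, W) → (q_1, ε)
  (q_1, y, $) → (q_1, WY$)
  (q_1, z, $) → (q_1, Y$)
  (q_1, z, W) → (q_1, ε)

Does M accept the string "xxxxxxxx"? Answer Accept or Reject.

(q_0, xxxxxxxx, $)
  read x, top $: go to q_1, push Y$ → (q_1, xxxxxxx, Y$)
  read x, top Y: go to q_0, push Y → (q_0, xxxxxx, Y$)
  read x, top Y: go to q_0, push ε → (q_0, xxxxx, $)
  read x, top $: go to q_1, push Y$ → (q_1, xxxx, Y$)
  read x, top Y: go to q_0, push Y → (q_0, xxx, Y$)
  read x, top Y: go to q_0, push ε → (q_0, xx, $)
  read x, top $: go to q_1, push Y$ → (q_1, x, Y$)
  read x, top Y: go to q_0, push Y → (q_0, ε, Y$)
All input consumed; state q_0 ∉ F and no further ε-move applies.

Reject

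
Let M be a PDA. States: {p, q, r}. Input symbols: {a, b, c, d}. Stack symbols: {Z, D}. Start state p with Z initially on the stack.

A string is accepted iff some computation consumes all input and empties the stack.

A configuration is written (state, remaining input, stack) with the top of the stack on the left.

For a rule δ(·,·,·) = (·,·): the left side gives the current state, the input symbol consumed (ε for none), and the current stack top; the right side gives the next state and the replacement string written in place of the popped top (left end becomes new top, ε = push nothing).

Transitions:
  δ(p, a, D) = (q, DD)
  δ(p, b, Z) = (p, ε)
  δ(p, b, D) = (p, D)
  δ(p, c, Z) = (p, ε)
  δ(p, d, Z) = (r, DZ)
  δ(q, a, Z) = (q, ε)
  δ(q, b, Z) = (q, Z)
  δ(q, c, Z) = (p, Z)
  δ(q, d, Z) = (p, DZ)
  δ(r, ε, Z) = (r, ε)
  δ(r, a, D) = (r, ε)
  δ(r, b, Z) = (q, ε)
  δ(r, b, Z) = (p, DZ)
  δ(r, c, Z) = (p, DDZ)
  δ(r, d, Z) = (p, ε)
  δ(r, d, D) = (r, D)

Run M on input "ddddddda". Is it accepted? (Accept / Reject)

Accept

One accepting computation: (p, ddddddda, Z) ⊢ (r, dddddda, DZ) ⊢ (r, ddddda, DZ) ⊢ (r, dddda, DZ) ⊢ (r, ddda, DZ) ⊢ (r, dda, DZ) ⊢ (r, da, DZ) ⊢ (r, a, DZ) ⊢ (r, ε, Z) ⊢ (r, ε, ε)
All input consumed and the stack is empty.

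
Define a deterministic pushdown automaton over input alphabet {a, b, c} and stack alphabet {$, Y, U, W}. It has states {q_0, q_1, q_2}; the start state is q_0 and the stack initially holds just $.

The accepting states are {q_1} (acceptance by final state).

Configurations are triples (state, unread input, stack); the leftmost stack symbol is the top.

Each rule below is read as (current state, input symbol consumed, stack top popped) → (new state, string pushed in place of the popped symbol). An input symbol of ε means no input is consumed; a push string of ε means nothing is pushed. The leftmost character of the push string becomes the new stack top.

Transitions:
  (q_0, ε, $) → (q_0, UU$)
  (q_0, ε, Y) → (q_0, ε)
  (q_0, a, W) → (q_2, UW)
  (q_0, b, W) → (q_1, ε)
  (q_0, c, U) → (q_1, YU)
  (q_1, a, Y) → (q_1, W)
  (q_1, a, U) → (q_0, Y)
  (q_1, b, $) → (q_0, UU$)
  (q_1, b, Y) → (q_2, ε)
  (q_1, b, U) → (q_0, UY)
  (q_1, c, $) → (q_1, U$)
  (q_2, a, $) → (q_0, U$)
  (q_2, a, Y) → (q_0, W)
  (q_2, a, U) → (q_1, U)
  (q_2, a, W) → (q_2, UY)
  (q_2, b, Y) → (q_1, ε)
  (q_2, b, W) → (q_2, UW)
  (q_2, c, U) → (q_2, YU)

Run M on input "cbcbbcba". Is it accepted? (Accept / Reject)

(q_0, cbcbbcba, $) ⊢ (q_0, cbcbbcba, UU$) ⊢ (q_1, bcbbcba, YUU$) ⊢ (q_2, cbbcba, UU$) ⊢ (q_2, bbcba, YUU$) ⊢ (q_1, bcba, UU$) ⊢ (q_0, cba, UYU$) ⊢ (q_1, ba, YUYU$) ⊢ (q_2, a, UYU$) ⊢ (q_1, ε, UYU$)
All input consumed; state q_1 ∈ F.

Accept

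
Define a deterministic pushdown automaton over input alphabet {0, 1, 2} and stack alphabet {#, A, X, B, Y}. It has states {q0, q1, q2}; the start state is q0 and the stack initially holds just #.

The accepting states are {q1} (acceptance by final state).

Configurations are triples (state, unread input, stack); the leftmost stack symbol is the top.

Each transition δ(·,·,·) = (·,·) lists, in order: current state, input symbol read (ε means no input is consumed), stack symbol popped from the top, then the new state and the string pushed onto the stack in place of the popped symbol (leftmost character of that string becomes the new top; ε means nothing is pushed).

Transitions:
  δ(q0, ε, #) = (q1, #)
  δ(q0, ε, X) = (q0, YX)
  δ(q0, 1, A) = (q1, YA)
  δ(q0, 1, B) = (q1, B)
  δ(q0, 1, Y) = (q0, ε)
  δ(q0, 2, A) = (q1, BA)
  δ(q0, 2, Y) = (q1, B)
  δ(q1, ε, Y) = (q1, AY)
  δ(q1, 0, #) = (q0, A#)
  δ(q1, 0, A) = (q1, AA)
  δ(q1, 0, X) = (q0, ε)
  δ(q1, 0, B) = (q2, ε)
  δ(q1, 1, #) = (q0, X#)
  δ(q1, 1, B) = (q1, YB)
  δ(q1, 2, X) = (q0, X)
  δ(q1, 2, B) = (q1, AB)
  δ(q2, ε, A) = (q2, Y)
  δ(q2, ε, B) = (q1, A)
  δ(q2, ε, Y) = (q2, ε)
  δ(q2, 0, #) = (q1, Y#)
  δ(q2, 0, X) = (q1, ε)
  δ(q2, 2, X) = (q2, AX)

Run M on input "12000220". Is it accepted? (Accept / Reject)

Accept

(q0, 12000220, #)
  ε-move, top #: go to q1, push # → (q1, 12000220, #)
  read 1, top #: go to q0, push X# → (q0, 2000220, X#)
  ε-move, top X: go to q0, push YX → (q0, 2000220, YX#)
  read 2, top Y: go to q1, push B → (q1, 000220, BX#)
  read 0, top B: go to q2, push ε → (q2, 00220, X#)
  read 0, top X: go to q1, push ε → (q1, 0220, #)
  read 0, top #: go to q0, push A# → (q0, 220, A#)
  read 2, top A: go to q1, push BA → (q1, 20, BA#)
  read 2, top B: go to q1, push AB → (q1, 0, ABA#)
  read 0, top A: go to q1, push AA → (q1, ε, AABA#)
All input consumed; state q1 ∈ F.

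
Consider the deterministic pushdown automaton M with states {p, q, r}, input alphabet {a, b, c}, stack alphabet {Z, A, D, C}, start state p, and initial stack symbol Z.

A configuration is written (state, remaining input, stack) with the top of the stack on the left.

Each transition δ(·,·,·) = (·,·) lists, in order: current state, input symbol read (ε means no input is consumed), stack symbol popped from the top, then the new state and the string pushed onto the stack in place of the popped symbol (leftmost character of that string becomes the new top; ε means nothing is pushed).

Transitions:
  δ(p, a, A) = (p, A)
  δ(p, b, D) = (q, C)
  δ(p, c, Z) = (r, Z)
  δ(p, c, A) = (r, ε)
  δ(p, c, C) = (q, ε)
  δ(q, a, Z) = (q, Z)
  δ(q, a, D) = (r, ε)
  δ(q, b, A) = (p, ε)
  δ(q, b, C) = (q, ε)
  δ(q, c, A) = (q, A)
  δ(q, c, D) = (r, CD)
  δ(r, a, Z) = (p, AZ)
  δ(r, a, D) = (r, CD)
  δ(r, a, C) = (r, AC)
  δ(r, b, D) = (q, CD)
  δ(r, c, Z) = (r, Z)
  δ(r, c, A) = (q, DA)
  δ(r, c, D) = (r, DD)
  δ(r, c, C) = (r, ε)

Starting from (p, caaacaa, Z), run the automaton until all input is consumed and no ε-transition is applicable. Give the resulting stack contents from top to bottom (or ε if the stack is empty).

AZ

(p, caaacaa, Z)
  read c, top Z: go to r, push Z → (r, aaacaa, Z)
  read a, top Z: go to p, push AZ → (p, aacaa, AZ)
  read a, top A: go to p, push A → (p, acaa, AZ)
  read a, top A: go to p, push A → (p, caa, AZ)
  read c, top A: go to r, push ε → (r, aa, Z)
  read a, top Z: go to p, push AZ → (p, a, AZ)
  read a, top A: go to p, push A → (p, ε, AZ)
All input consumed in state p with stack AZ.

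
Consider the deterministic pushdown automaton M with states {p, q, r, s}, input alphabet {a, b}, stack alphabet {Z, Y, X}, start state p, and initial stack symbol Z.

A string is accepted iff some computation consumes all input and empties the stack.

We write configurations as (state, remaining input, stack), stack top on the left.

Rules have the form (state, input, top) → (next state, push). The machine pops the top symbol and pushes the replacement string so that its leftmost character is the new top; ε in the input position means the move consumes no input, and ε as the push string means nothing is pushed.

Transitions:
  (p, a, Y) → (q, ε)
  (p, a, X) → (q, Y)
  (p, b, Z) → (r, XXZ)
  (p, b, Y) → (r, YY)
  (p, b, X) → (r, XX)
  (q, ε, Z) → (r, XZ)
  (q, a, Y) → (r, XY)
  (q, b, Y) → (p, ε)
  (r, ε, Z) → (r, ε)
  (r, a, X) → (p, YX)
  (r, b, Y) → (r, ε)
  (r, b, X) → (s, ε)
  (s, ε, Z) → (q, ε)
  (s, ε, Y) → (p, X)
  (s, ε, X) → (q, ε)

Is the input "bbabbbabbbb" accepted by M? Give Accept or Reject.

(p, bbabbbabbbb, Z)
  read b, top Z: go to r, push XXZ → (r, babbbabbbb, XXZ)
  read b, top X: go to s, push ε → (s, abbbabbbb, XZ)
  ε-move, top X: go to q, push ε → (q, abbbabbbb, Z)
  ε-move, top Z: go to r, push XZ → (r, abbbabbbb, XZ)
  read a, top X: go to p, push YX → (p, bbbabbbb, YXZ)
  read b, top Y: go to r, push YY → (r, bbabbbb, YYXZ)
  read b, top Y: go to r, push ε → (r, babbbb, YXZ)
  read b, top Y: go to r, push ε → (r, abbbb, XZ)
  read a, top X: go to p, push YX → (p, bbbb, YXZ)
  read b, top Y: go to r, push YY → (r, bbb, YYXZ)
  read b, top Y: go to r, push ε → (r, bb, YXZ)
  read b, top Y: go to r, push ε → (r, b, XZ)
  read b, top X: go to s, push ε → (s, ε, Z)
  ε-move, top Z: go to q, push ε → (q, ε, ε)
All input consumed and the stack is empty.

Accept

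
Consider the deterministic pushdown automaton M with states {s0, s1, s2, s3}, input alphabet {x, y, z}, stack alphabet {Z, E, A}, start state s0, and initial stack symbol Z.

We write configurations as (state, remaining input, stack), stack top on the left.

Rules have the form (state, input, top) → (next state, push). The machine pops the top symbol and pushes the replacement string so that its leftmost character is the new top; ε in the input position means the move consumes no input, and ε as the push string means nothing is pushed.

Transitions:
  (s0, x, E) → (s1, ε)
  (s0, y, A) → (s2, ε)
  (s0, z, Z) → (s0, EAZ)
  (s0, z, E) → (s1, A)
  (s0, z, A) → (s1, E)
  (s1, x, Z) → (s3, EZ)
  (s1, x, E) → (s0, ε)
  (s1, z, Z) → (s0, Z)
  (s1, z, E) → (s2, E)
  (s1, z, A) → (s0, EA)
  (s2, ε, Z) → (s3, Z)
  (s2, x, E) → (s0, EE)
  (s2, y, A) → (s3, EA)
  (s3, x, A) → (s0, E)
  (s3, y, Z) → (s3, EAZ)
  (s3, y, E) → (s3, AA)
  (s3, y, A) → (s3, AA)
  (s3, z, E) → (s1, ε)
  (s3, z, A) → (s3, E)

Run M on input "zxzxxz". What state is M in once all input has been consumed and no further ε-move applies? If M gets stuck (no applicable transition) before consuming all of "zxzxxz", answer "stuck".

(s0, zxzxxz, Z)
  read z, top Z: go to s0, push EAZ → (s0, xzxxz, EAZ)
  read x, top E: go to s1, push ε → (s1, zxxz, AZ)
  read z, top A: go to s0, push EA → (s0, xxz, EAZ)
  read x, top E: go to s1, push ε → (s1, xz, AZ)
No transition for (s1, x, top A); M blocks with input xz remaining.

stuck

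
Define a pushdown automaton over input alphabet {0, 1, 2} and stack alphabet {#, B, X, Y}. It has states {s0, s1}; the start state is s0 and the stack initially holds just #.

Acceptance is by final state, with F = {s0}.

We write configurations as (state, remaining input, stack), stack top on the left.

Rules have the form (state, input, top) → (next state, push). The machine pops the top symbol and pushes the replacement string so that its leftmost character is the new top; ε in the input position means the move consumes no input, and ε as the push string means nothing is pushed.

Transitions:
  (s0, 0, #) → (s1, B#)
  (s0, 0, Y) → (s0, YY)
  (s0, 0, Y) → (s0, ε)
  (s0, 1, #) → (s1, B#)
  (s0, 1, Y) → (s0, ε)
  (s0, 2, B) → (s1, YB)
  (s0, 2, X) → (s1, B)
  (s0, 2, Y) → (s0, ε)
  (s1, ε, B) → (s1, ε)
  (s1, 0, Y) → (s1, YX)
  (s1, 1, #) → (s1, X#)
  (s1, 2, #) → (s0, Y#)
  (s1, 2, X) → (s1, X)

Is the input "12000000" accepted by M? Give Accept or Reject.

Accept

One accepting computation: (s0, 12000000, #) ⊢ (s1, 2000000, B#) ⊢ (s1, 2000000, #) ⊢ (s0, 000000, Y#) ⊢ (s0, 00000, YY#) ⊢ (s0, 0000, YYY#) ⊢ (s0, 000, YYYY#) ⊢ (s0, 00, YYYYY#) ⊢ (s0, 0, YYYYYY#) ⊢ (s0, ε, YYYYYYY#)
All input consumed and state s0 ∈ F.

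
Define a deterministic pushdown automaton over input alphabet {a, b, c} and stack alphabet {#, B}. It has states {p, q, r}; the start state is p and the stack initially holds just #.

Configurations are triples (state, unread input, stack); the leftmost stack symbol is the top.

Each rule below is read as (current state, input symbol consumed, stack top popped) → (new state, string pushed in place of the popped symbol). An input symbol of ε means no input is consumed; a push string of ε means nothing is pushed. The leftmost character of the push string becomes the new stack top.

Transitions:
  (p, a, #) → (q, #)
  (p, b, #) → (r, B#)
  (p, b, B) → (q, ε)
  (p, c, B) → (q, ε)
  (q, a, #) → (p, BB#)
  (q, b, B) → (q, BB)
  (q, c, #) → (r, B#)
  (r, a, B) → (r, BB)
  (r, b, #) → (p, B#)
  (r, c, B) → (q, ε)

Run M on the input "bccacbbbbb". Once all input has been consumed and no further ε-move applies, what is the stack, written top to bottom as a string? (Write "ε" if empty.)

BBBBBB#

(p, bccacbbbbb, #) ⊢ (r, ccacbbbbb, B#) ⊢ (q, cacbbbbb, #) ⊢ (r, acbbbbb, B#) ⊢ (r, cbbbbb, BB#) ⊢ (q, bbbbb, B#) ⊢ (q, bbbb, BB#) ⊢ (q, bbb, BBB#) ⊢ (q, bb, BBBB#) ⊢ (q, b, BBBBB#) ⊢ (q, ε, BBBBBB#)
All input consumed in state q with stack BBBBBB#.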